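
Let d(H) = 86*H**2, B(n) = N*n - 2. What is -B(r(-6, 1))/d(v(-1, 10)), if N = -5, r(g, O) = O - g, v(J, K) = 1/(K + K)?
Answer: 7400/43 ≈ 172.09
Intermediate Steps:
v(J, K) = 1/(2*K)
B(n) = -2 - 5*n (B(n) = -5*n - 2 = -2 - 5*n)
-B(r(-6, 1))/d(v(-1, 10)) = -(-2 - 5*(1 - 1*(-6)))/(86*((1/2)/10)**2) = -(-2 - 5*(1 + 6))/(86*((1/2)*(1/10))**2) = -(-2 - 5*7)/(86*(1/20)**2) = -(-2 - 35)/(86*(1/400)) = -(-37)/43/200 = -(-37)*200/43 = -1*(-7400/43) = 7400/43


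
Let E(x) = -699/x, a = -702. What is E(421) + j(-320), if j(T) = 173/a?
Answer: -563531/295542 ≈ -1.9068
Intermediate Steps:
j(T) = -173/702 (j(T) = 173/(-702) = 173*(-1/702) = -173/702)
E(421) + j(-320) = -699/421 - 173/702 = -563531/295542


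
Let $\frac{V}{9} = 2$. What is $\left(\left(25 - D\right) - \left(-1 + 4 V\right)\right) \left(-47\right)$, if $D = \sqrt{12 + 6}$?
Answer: $2162 + 141 \sqrt{2} \approx 2361.4$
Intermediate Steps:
$V = 18$ ($V = 9 \cdot 2 = 18$)
$D = 3 \sqrt{2}$ ($D = \sqrt{18} = 3 \sqrt{2} \approx 4.2426$)
$\left(\left(25 - D\right) - \left(-1 + 4 V\right)\right) \left(-47\right) = \left(\left(25 - 3 \sqrt{2}\right) + \left(1 - 72\right)\right) \left(-47\right) = \left(\left(25 - 3 \sqrt{2}\right) - 71\right) \left(-47\right) = \left(-46 - 3 \sqrt{2}\right) \left(-47\right) = 2162 + 141 \sqrt{2}$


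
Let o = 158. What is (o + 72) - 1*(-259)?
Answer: 489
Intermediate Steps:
(o + 72) - 1*(-259) = (158 + 72) - 1*(-259) = 230 + 259 = 489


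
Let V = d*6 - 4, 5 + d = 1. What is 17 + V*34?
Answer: -935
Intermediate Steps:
d = -4 (d = -5 + 1 = -4)
V = -28 (V = -4*6 - 4 = -24 - 4 = -28)
17 + V*34 = 17 - 28*34 = 17 - 952 = -935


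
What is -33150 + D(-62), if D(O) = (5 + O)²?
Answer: -29901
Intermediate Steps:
-33150 + D(-62) = -33150 + (5 - 62)² = -33150 + (-57)² = -33150 + 3249 = -29901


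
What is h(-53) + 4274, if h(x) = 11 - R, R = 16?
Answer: 4269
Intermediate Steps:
h(x) = -5 (h(x) = 11 - 1*16 = 11 - 16 = -5)
h(-53) + 4274 = -5 + 4274 = 4269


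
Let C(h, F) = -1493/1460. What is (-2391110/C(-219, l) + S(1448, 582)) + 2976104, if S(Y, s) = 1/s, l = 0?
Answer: 4617788134997/868926 ≈ 5.3144e+6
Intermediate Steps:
C(h, F) = -1493/1460 (C(h, F) = -1493*1/1460 = -1493/1460)
(-2391110/C(-219, l) + S(1448, 582)) + 2976104 = (-2391110/(-1493/1460) + 1/582) + 2976104 = (-2391110*(-1460/1493) + 1/582) + 2976104 = (3491020600/1493 + 1/582) + 2976104 = 2031773990693/868926 + 2976104 = 4617788134997/868926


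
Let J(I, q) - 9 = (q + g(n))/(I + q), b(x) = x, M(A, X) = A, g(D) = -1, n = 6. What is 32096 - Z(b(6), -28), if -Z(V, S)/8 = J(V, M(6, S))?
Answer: 96514/3 ≈ 32171.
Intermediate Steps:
J(I, q) = 9 + (-1 + q)/(I + q) (J(I, q) = 9 + (q - 1)/(I + q) = 9 + (-1 + q)/(I + q))
Z(V, S) = -8*(59 + 9*V)/(6 + V) (Z(V, S) = -8*(-1 + 9*V + 10*6)/(V + 6) = -8*(-1 + 9*V + 60)/(6 + V) = -8*(59 + 9*V)/(6 + V))
32096 - Z(b(6), -28) = 32096 - 8*(-59 - 9*6)/(6 + 6) = 32096 - 8*(-59 - 54)/12 = 32096 - 8*(-113)/12 = 32096 - 1*(-226/3) = 32096 + 226/3 = 96514/3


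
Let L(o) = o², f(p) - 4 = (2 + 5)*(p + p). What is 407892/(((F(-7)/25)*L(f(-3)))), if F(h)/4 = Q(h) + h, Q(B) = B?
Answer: -134175/1064 ≈ -126.10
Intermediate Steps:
f(p) = 4 + 14*p (f(p) = 4 + (2 + 5)*(p + p) = 4 + 7*(2*p) = 4 + 14*p)
F(h) = 8*h (F(h) = 4*(h + h) = 4*(2*h) = 8*h)
407892/(((F(-7)/25)*L(f(-3)))) = 407892/((((8*(-7))/25)*(4 + 14*(-3))²)) = 407892/(((-56*1/25)*(4 - 42)²)) = 407892/((-56/25*(-38)²)) = 407892/((-56/25*1444)) = 407892/(-80864/25) = 407892*(-25/80864) = -134175/1064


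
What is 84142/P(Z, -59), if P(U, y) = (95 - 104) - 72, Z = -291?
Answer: -84142/81 ≈ -1038.8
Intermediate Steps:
P(U, y) = -81 (P(U, y) = -9 - 72 = -81)
84142/P(Z, -59) = 84142/(-81) = 84142*(-1/81) = -84142/81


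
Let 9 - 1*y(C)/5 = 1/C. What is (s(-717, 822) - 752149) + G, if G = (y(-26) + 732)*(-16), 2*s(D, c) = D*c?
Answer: -13770524/13 ≈ -1.0593e+6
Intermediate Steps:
y(C) = 45 - 5/C
s(D, c) = D*c/2 (s(D, c) = (D*c)/2 = D*c/2)
G = -161656/13 (G = ((45 - 5/(-26)) + 732)*(-16) = ((45 - 5*(-1/26)) + 732)*(-16) = ((45 + 5/26) + 732)*(-16) = (1175/26 + 732)*(-16) = (20207/26)*(-16) = -161656/13 ≈ -12435.)
(s(-717, 822) - 752149) + G = ((½)*(-717)*822 - 752149) - 161656/13 = (-294687 - 752149) - 161656/13 = -1046836 - 161656/13 = -13770524/13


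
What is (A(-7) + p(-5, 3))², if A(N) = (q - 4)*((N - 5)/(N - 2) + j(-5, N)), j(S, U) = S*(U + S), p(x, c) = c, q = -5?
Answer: 301401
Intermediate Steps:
j(S, U) = S*(S + U)
A(N) = -225 + 45*N - 9*(-5 + N)/(-2 + N) (A(N) = (-5 - 4)*((N - 5)/(N - 2) - 5*(-5 + N)) = -9*((-5 + N)/(-2 + N) + (25 - 5*N)) = -9*(25 - 5*N + (-5 + N)/(-2 + N)) = -225 + 45*N - 9*(-5 + N)/(-2 + N))
(A(-7) + p(-5, 3))² = (9*(55 - 36*(-7) + 5*(-7)²)/(-2 - 7) + 3)² = (9*(55 + 252 + 5*49)/(-9) + 3)² = (9*(-⅑)*(55 + 252 + 245) + 3)² = (9*(-⅑)*552 + 3)² = (-552 + 3)² = (-549)² = 301401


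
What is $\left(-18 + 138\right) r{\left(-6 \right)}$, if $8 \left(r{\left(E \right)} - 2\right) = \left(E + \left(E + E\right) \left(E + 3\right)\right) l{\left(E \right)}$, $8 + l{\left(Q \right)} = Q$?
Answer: $-6060$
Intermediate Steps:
$l{\left(Q \right)} = -8 + Q$
$r{\left(E \right)} = 2 + \frac{\left(-8 + E\right) \left(E + 2 E \left(3 + E\right)\right)}{8}$ ($r{\left(E \right)} = 2 + \frac{\left(E + \left(E + E\right) \left(E + 3\right)\right) \left(-8 + E\right)}{8} = 2 + \frac{\left(E + 2 E \left(3 + E\right)\right) \left(-8 + E\right)}{8} = 2 + \frac{\left(-8 + E\right) \left(E + 2 E \left(3 + E\right)\right)}{8}$)
$\left(-18 + 138\right) r{\left(-6 \right)} = \left(-18 + 138\right) \left(2 - -42 - \frac{9 \left(-6\right)^{2}}{8} + \frac{\left(-6\right)^{3}}{4}\right) = 120 \left(2 + 42 - \frac{81}{2} + \frac{1}{4} \left(-216\right)\right) = 120 \left(2 + 42 - \frac{81}{2} - 54\right) = 120 \left(- \frac{101}{2}\right) = -6060$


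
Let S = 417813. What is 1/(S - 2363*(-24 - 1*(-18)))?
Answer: 1/431991 ≈ 2.3149e-6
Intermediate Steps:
1/(S - 2363*(-24 - 1*(-18))) = 1/(417813 - 2363*(-24 - 1*(-18))) = 1/(417813 - 2363*(-24 + 18)) = 1/(417813 - 2363*(-6)) = 1/(417813 + 14178) = 1/431991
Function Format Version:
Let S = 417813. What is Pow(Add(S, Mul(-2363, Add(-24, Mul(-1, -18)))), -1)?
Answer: Rational(1, 431991) ≈ 2.3149e-6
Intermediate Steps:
Pow(Add(S, Mul(-2363, Add(-24, Mul(-1, -18)))), -1) = Pow(Add(417813, Mul(-2363, Add(-24, Mul(-1, -18)))), -1) = Pow(Add(417813, Mul(-2363, Add(-24, 18))), -1) = Pow(Add(417813, Mul(-2363, -6)), -1) = Pow(Add(417813, 14178), -1) = Pow(431991, -1) = Rational(1, 431991)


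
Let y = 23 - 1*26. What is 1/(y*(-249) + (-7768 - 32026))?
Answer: -1/39047 ≈ -2.5610e-5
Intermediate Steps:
y = -3 (y = 23 - 26 = -3)
1/(y*(-249) + (-7768 - 32026)) = 1/(-3*(-249) + (-7768 - 32026)) = 1/(747 - 39794) = 1/(-39047) = -1/39047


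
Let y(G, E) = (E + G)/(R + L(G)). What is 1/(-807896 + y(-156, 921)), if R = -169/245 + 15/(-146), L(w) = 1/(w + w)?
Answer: -4440329/3591592829584 ≈ -1.2363e-6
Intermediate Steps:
L(w) = 1/(2*w)
R = -28349/35770 (R = -169*1/245 + 15*(-1/146) = -169/245 - 15/146 = -28349/35770 ≈ -0.79254)
y(G, E) = (E + G)/(-28349/35770 + 1/(2*G))
1/(-807896 + y(-156, 921)) = 1/(-807896 - 35770*(-156)*(921 - 156)/(-17885 + 28349*(-156))) = 1/(-807896 - 35770*(-156)*765/(-17885 - 4422444)) = 1/(-807896 - 35770*(-156)*765/(-4440329)) = 1/(-807896 - 35770*(-156)*(-1/4440329)*765) = 1/(-807896 - 4268791800/4440329) = 1/(-3591592829584/4440329) = -4440329/3591592829584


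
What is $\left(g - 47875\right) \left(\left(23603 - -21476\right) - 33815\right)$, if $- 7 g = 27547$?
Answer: $- \frac{4085137408}{7} \approx -5.8359 \cdot 10^{8}$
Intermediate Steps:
$g = - \frac{27547}{7}$ ($g = \left(- \frac{1}{7}\right) 27547 = - \frac{27547}{7} \approx -3935.3$)
$\left(g - 47875\right) \left(\left(23603 - -21476\right) - 33815\right) = \left(- \frac{27547}{7} - 47875\right) \left(\left(23603 - -21476\right) - 33815\right) = - \frac{362672 \left(\left(23603 + 21476\right) - 33815\right)}{7} = - \frac{362672 \left(45079 - 33815\right)}{7} = \left(- \frac{362672}{7}\right) 11264 = - \frac{4085137408}{7}$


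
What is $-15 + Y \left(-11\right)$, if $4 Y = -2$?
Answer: $- \frac{19}{2} \approx -9.5$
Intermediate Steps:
$Y = - \frac{1}{2}$ ($Y = \frac{1}{4} \left(-2\right) = - \frac{1}{2} \approx -0.5$)
$-15 + Y \left(-11\right) = -15 - - \frac{11}{2} = -15 + \frac{11}{2} = - \frac{19}{2}$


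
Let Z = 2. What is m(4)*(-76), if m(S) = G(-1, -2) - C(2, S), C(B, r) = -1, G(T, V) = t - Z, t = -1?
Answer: 152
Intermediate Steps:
G(T, V) = -3 (G(T, V) = -1 - 1*2 = -1 - 2 = -3)
m(S) = -2 (m(S) = -3 - 1*(-1) = -3 + 1 = -2)
m(4)*(-76) = -2*(-76) = 152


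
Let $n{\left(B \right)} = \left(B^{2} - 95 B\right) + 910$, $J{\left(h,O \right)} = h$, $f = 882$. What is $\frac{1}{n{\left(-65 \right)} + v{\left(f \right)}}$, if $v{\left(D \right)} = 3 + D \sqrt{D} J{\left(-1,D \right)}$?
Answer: $- \frac{419}{20672037} - \frac{686 \sqrt{2}}{20672037} \approx -6.7199 \cdot 10^{-5}$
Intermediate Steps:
$v{\left(D \right)} = 3 - D^{\frac{3}{2}}$ ($v{\left(D \right)} = 3 + D \sqrt{D} \left(-1\right) = 3 + D^{\frac{3}{2}} \left(-1\right) = 3 - D^{\frac{3}{2}}$)
$n{\left(B \right)} = 910 + B^{2} - 95 B$
$\frac{1}{n{\left(-65 \right)} + v{\left(f \right)}} = \frac{1}{\left(910 + \left(-65\right)^{2} - -6175\right) + \left(3 - 882^{\frac{3}{2}}\right)} = \frac{1}{\left(910 + 4225 + 6175\right) + \left(3 - 18522 \sqrt{2}\right)} = \frac{1}{11310 + \left(3 - 18522 \sqrt{2}\right)} = \frac{1}{11313 - 18522 \sqrt{2}}$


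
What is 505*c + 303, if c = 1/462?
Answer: 140491/462 ≈ 304.09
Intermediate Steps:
c = 1/462 ≈ 0.0021645
505*c + 303 = 505*(1/462) + 303 = 505/462 + 303 = 140491/462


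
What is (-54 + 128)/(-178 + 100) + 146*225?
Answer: 1281113/39 ≈ 32849.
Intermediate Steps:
(-54 + 128)/(-178 + 100) + 146*225 = 74/(-78) + 32850 = 74*(-1/78) + 32850 = -37/39 + 32850 = 1281113/39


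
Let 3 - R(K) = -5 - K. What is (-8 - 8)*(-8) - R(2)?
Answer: 118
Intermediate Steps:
R(K) = 8 + K (R(K) = 3 - (-5 - K) = 3 + (5 + K) = 8 + K)
(-8 - 8)*(-8) - R(2) = (-8 - 8)*(-8) - (8 + 2) = -16*(-8) - 1*10 = 128 - 10 = 118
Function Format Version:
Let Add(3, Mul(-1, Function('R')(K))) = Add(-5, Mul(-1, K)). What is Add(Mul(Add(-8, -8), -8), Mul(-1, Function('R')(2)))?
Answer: 118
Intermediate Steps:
Function('R')(K) = Add(8, K) (Function('R')(K) = Add(3, Mul(-1, Add(-5, Mul(-1, K)))) = Add(3, Add(5, K)) = Add(8, K))
Add(Mul(Add(-8, -8), -8), Mul(-1, Function('R')(2))) = Add(Mul(Add(-8, -8), -8), Mul(-1, Add(8, 2))) = Add(Mul(-16, -8), Mul(-1, 10)) = Add(128, -10) = 118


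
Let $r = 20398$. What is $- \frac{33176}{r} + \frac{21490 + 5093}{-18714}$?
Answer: $- \frac{193849283}{63621362} \approx -3.0469$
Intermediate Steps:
$- \frac{33176}{r} + \frac{21490 + 5093}{-18714} = - \frac{33176}{20398} + \frac{21490 + 5093}{-18714} = \left(-33176\right) \frac{1}{20398} + 26583 \left(- \frac{1}{18714}\right) = - \frac{16588}{10199} - \frac{8861}{6238} = - \frac{193849283}{63621362}$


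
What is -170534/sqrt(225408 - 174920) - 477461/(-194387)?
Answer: 477461/194387 - 85267*sqrt(12622)/12622 ≈ -756.50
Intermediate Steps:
-170534/sqrt(225408 - 174920) - 477461/(-194387) = -170534*sqrt(12622)/25244 - 477461*(-1/194387) = -170534*sqrt(12622)/25244 + 477461/194387 = -85267*sqrt(12622)/12622 + 477461/194387 = 477461/194387 - 85267*sqrt(12622)/12622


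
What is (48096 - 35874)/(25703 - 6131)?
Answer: 291/466 ≈ 0.62446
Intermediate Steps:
(48096 - 35874)/(25703 - 6131) = 12222/19572 = 12222*(1/19572) = 291/466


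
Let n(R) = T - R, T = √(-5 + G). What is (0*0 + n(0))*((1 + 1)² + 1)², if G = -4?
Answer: 75*I ≈ 75.0*I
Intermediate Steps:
T = 3*I (T = √(-5 - 4) = √(-9) = 3*I ≈ 3.0*I)
n(R) = -R + 3*I (n(R) = 3*I - R = -R + 3*I)
(0*0 + n(0))*((1 + 1)² + 1)² = (0*0 + (-1*0 + 3*I))*((1 + 1)² + 1)² = (0 + (0 + 3*I))*(2² + 1)² = (0 + 3*I)*(4 + 1)² = (3*I)*5² = (3*I)*25 = 75*I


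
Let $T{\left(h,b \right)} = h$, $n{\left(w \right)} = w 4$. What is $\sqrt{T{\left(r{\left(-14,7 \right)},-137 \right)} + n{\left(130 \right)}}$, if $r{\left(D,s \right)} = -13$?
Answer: $13 \sqrt{3} \approx 22.517$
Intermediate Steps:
$n{\left(w \right)} = 4 w$
$\sqrt{T{\left(r{\left(-14,7 \right)},-137 \right)} + n{\left(130 \right)}} = \sqrt{-13 + 4 \cdot 130} = \sqrt{-13 + 520} = \sqrt{507} = 13 \sqrt{3}$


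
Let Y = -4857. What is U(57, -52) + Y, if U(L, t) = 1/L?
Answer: -276848/57 ≈ -4857.0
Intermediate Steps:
U(57, -52) + Y = 1/57 - 4857 = -276848/57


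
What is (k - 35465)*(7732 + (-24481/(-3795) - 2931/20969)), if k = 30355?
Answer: -629341803015688/15915471 ≈ -3.9543e+7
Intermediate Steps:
(k - 35465)*(7732 + (-24481/(-3795) - 2931/20969)) = (30355 - 35465)*(7732 + (-24481/(-3795) - 2931/20969)) = -5110*(7732 + (-24481*(-1/3795) - 2931*1/20969)) = -5110*(7732 + (24481/3795 - 2931/20969)) = -5110*(7732 + 502218944/79577355) = -5110*615794327804/79577355 = -629341803015688/15915471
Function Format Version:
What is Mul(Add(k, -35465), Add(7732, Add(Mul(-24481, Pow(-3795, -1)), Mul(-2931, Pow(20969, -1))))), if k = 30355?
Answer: Rational(-629341803015688, 15915471) ≈ -3.9543e+7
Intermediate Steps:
Mul(Add(k, -35465), Add(7732, Add(Mul(-24481, Pow(-3795, -1)), Mul(-2931, Pow(20969, -1))))) = Mul(Add(30355, -35465), Add(7732, Add(Mul(-24481, Pow(-3795, -1)), Mul(-2931, Pow(20969, -1))))) = Mul(-5110, Add(7732, Add(Mul(-24481, Rational(-1, 3795)), Mul(-2931, Rational(1, 20969))))) = Mul(-5110, Add(7732, Add(Rational(24481, 3795), Rational(-2931, 20969)))) = Mul(-5110, Add(7732, Rational(502218944, 79577355))) = Mul(-5110, Rational(615794327804, 79577355)) = Rational(-629341803015688, 15915471)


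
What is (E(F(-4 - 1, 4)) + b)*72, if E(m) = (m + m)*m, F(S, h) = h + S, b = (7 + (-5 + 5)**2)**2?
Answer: 3672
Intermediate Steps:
b = 49 (b = (7 + 0**2)**2 = (7 + 0)**2 = 7**2 = 49)
F(S, h) = S + h
E(m) = 2*m**2 (E(m) = (2*m)*m = 2*m**2)
(E(F(-4 - 1, 4)) + b)*72 = (2*((-4 - 1) + 4)**2 + 49)*72 = (2*(-5 + 4)**2 + 49)*72 = (2*(-1)**2 + 49)*72 = (2*1 + 49)*72 = (2 + 49)*72 = 51*72 = 3672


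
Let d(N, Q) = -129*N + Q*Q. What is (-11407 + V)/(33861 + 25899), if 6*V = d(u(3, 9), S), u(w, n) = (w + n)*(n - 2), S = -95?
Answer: -70253/358560 ≈ -0.19593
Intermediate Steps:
u(w, n) = (-2 + n)*(n + w) (u(w, n) = (n + w)*(-2 + n) = (-2 + n)*(n + w))
d(N, Q) = Q² - 129*N (d(N, Q) = -129*N + Q² = Q² - 129*N)
V = -1811/6 (V = ((-95)² - 129*(9² - 2*9 - 2*3 + 9*3))/6 = (9025 - 129*(81 - 18 - 6 + 27))/6 = (9025 - 129*84)/6 = (9025 - 10836)/6 = (⅙)*(-1811) = -1811/6 ≈ -301.83)
(-11407 + V)/(33861 + 25899) = (-11407 - 1811/6)/(33861 + 25899) = -70253/6/59760 = -70253/6*1/59760 = -70253/358560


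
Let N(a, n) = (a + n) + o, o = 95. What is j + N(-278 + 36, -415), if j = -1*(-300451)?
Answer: 299889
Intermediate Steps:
j = 300451
N(a, n) = 95 + a + n (N(a, n) = (a + n) + 95 = 95 + a + n)
j + N(-278 + 36, -415) = 300451 + (95 + (-278 + 36) - 415) = 300451 + (95 - 242 - 415) = 300451 - 562 = 299889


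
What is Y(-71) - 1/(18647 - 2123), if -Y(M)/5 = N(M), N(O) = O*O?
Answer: -416487421/16524 ≈ -25205.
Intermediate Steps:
N(O) = O²
Y(M) = -5*M²
Y(-71) - 1/(18647 - 2123) = -5*(-71)² - 1/(18647 - 2123) = -5*5041 - 1/16524 = -25205 - 1*1/16524 = -25205 - 1/16524 = -416487421/16524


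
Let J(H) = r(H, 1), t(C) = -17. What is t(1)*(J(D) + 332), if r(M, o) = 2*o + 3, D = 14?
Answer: -5729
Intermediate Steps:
r(M, o) = 3 + 2*o
J(H) = 5 (J(H) = 3 + 2*1 = 3 + 2 = 5)
t(1)*(J(D) + 332) = -17*(5 + 332) = -17*337 = -5729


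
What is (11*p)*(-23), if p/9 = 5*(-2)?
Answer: 22770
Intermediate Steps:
p = -90 (p = 9*(5*(-2)) = 9*(-10) = -90)
(11*p)*(-23) = (11*(-90))*(-23) = -990*(-23) = 22770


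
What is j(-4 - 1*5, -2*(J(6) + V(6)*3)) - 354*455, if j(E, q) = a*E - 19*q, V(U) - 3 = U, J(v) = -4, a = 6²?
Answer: -160520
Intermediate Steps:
a = 36
V(U) = 3 + U
j(E, q) = -19*q + 36*E (j(E, q) = 36*E - 19*q = -19*q + 36*E)
j(-4 - 1*5, -2*(J(6) + V(6)*3)) - 354*455 = (-(-38)*(-4 + (3 + 6)*3) + 36*(-4 - 1*5)) - 354*455 = (-(-38)*(-4 + 9*3) + 36*(-4 - 5)) - 161070 = (-(-38)*(-4 + 27) + 36*(-9)) - 161070 = (-(-38)*23 - 324) - 161070 = (-19*(-46) - 324) - 161070 = (874 - 324) - 161070 = 550 - 161070 = -160520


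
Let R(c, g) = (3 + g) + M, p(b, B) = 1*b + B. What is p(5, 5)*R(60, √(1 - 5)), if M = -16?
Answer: -130 + 20*I ≈ -130.0 + 20.0*I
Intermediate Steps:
p(b, B) = B + b (p(b, B) = b + B = B + b)
R(c, g) = -13 + g (R(c, g) = (3 + g) - 16 = -13 + g)
p(5, 5)*R(60, √(1 - 5)) = (5 + 5)*(-13 + √(1 - 5)) = 10*(-13 + √(-4)) = 10*(-13 + 2*I) = -130 + 20*I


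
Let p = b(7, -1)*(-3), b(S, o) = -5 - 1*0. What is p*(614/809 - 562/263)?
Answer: -4397640/212767 ≈ -20.669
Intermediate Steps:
b(S, o) = -5 (b(S, o) = -5 + 0 = -5)
p = 15 (p = -5*(-3) = 15)
p*(614/809 - 562/263) = 15*(614/809 - 562/263) = 15*(-293176/212767) = -4397640/212767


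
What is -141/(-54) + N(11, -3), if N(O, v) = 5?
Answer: 137/18 ≈ 7.6111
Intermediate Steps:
-141/(-54) + N(11, -3) = -141/(-54) + 5 = -1/54*(-141) + 5 = 47/18 + 5 = 137/18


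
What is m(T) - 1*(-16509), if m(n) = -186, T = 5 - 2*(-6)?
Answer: 16323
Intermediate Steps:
T = 17 (T = 5 + 12 = 17)
m(T) - 1*(-16509) = -186 - 1*(-16509) = -186 + 16509 = 16323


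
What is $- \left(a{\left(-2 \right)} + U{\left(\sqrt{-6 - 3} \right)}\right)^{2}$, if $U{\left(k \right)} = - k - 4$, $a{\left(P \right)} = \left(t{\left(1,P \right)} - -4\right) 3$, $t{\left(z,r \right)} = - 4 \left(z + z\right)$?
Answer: $-247 - 96 i \approx -247.0 - 96.0 i$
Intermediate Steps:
$t{\left(z,r \right)} = - 8 z$ ($t{\left(z,r \right)} = - 4 \cdot 2 z = - 8 z$)
$a{\left(P \right)} = -12$ ($a{\left(P \right)} = \left(\left(-8\right) 1 - -4\right) 3 = \left(-8 + 4\right) 3 = \left(-4\right) 3 = -12$)
$U{\left(k \right)} = -4 - k$
$- \left(a{\left(-2 \right)} + U{\left(\sqrt{-6 - 3} \right)}\right)^{2} = - \left(-12 - \left(4 + \sqrt{-6 - 3}\right)\right)^{2} = - \left(-12 - \left(4 + \sqrt{-9}\right)\right)^{2} = - \left(-12 - \left(4 + 3 i\right)\right)^{2} = - \left(-16 - 3 i\right)^{2}$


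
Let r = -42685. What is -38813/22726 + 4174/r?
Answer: -1751591229/970059310 ≈ -1.8057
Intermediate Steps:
-38813/22726 + 4174/r = -38813/22726 + 4174/(-42685) = -38813*1/22726 + 4174*(-1/42685) = -38813/22726 - 4174/42685 = -1751591229/970059310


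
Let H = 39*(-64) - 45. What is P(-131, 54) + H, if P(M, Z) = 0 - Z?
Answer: -2595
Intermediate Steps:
P(M, Z) = -Z
H = -2541 (H = -2496 - 45 = -2541)
P(-131, 54) + H = -1*54 - 2541 = -54 - 2541 = -2595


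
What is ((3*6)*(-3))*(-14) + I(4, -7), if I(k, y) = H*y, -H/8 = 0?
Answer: 756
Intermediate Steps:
H = 0 (H = -8*0 = 0)
I(k, y) = 0 (I(k, y) = 0*y = 0)
((3*6)*(-3))*(-14) + I(4, -7) = ((3*6)*(-3))*(-14) + 0 = (18*(-3))*(-14) + 0 = -54*(-14) + 0 = 756 + 0 = 756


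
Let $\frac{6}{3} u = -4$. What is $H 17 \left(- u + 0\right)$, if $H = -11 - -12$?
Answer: $34$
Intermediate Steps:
$u = -2$ ($u = \frac{1}{2} \left(-4\right) = -2$)
$H = 1$ ($H = -11 + 12 = 1$)
$H 17 \left(- u + 0\right) = 1 \cdot 17 \left(\left(-1\right) \left(-2\right) + 0\right) = 17 \left(2 + 0\right) = 17 \cdot 2 = 34$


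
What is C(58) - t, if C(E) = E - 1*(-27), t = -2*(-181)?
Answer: -277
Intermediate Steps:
t = 362
C(E) = 27 + E (C(E) = E + 27 = 27 + E)
C(58) - t = (27 + 58) - 1*362 = 85 - 362 = -277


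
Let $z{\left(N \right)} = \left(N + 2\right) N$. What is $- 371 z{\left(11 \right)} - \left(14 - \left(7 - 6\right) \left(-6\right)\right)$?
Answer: $-53073$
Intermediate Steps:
$z{\left(N \right)} = N \left(2 + N\right)$ ($z{\left(N \right)} = \left(2 + N\right) N = N \left(2 + N\right)$)
$- 371 z{\left(11 \right)} - \left(14 - \left(7 - 6\right) \left(-6\right)\right) = - 371 \cdot 11 \left(2 + 11\right) - \left(14 - \left(7 - 6\right) \left(-6\right)\right) = - 371 \cdot 11 \cdot 13 + \left(1 \left(-6\right) - 14\right) = \left(-371\right) 143 - 20 = -53053 - 20 = -53073$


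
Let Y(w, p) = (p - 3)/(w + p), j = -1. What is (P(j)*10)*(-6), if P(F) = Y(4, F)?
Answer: 80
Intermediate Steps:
Y(w, p) = (-3 + p)/(p + w)
P(F) = (-3 + F)/(4 + F) (P(F) = (-3 + F)/(F + 4) = (-3 + F)/(4 + F))
(P(j)*10)*(-6) = (((-3 - 1)/(4 - 1))*10)*(-6) = ((-4/3)*10)*(-6) = (((⅓)*(-4))*10)*(-6) = -4/3*10*(-6) = -40/3*(-6) = 80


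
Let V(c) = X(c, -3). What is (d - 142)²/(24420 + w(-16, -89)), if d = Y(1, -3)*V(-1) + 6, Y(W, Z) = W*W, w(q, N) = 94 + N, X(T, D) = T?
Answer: 18769/24425 ≈ 0.76843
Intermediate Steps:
V(c) = c
Y(W, Z) = W²
d = 5 (d = 1²*(-1) + 6 = 1*(-1) + 6 = -1 + 6 = 5)
(d - 142)²/(24420 + w(-16, -89)) = (5 - 142)²/(24420 + (94 - 89)) = (-137)²/(24420 + 5) = 18769/24425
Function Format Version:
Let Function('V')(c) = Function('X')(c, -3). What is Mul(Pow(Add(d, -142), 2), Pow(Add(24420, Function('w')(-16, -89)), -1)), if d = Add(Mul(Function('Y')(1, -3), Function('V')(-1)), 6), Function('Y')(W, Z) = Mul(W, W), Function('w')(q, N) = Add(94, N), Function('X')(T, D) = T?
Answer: Rational(18769, 24425) ≈ 0.76843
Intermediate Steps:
Function('V')(c) = c
Function('Y')(W, Z) = Pow(W, 2)
d = 5 (d = Add(Mul(Pow(1, 2), -1), 6) = Add(Mul(1, -1), 6) = Add(-1, 6) = 5)
Mul(Pow(Add(d, -142), 2), Pow(Add(24420, Function('w')(-16, -89)), -1)) = Mul(Pow(Add(5, -142), 2), Pow(Add(24420, Add(94, -89)), -1)) = Mul(Pow(-137, 2), Pow(Add(24420, 5), -1)) = Mul(18769, Pow(24425, -1)) = Mul(18769, Rational(1, 24425)) = Rational(18769, 24425)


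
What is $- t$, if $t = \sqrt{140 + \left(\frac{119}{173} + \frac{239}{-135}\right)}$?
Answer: $- \frac{\sqrt{8419264710}}{7785} \approx -11.786$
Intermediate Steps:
$t = \frac{\sqrt{8419264710}}{7785}$ ($t = \sqrt{140 + \left(119 \cdot \frac{1}{173} + 239 \left(- \frac{1}{135}\right)\right)} = \sqrt{140 + \left(\frac{119}{173} - \frac{239}{135}\right)} = \sqrt{140 - \frac{25282}{23355}} = \sqrt{\frac{3244418}{23355}} = \frac{\sqrt{8419264710}}{7785} \approx 11.786$)
$- t = - \frac{\sqrt{8419264710}}{7785}$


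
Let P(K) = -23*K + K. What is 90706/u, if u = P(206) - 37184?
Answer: -45353/20858 ≈ -2.1744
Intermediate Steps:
P(K) = -22*K
u = -41716 (u = -22*206 - 37184 = -4532 - 37184 = -41716)
90706/u = 90706/(-41716) = 90706*(-1/41716) = -45353/20858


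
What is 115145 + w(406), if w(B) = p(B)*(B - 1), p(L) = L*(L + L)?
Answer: 133632305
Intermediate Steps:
p(L) = 2*L**2 (p(L) = L*(2*L) = 2*L**2)
w(B) = 2*B**2*(-1 + B) (w(B) = (2*B**2)*(B - 1) = (2*B**2)*(-1 + B) = 2*B**2*(-1 + B))
115145 + w(406) = 115145 + 2*406**2*(-1 + 406) = 115145 + 2*164836*405 = 115145 + 133517160 = 133632305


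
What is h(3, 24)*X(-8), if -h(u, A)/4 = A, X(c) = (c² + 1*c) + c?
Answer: -4608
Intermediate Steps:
X(c) = c² + 2*c (X(c) = (c² + c) + c = (c + c²) + c = c² + 2*c)
h(u, A) = -4*A
h(3, 24)*X(-8) = (-4*24)*(-8*(2 - 8)) = -(-768)*(-6) = -96*48 = -4608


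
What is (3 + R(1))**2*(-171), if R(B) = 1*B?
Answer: -2736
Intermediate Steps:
R(B) = B
(3 + R(1))**2*(-171) = (3 + 1)**2*(-171) = 4**2*(-171) = 16*(-171) = -2736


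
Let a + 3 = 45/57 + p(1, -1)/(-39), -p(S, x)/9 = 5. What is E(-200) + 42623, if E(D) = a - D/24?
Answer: 31589035/741 ≈ 42630.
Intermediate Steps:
p(S, x) = -45 (p(S, x) = -9*5 = -45)
a = -261/247 (a = -3 + (45/57 - 45/(-39)) = -3 + (45*(1/57) - 45*(-1/39)) = -3 + (15/19 + 15/13) = -3 + 480/247 = -261/247 ≈ -1.0567)
E(D) = -261/247 - D/24
E(-200) + 42623 = (-261/247 - 1/24*(-200)) + 42623 = (-261/247 + 25/3) + 42623 = 5392/741 + 42623 = 31589035/741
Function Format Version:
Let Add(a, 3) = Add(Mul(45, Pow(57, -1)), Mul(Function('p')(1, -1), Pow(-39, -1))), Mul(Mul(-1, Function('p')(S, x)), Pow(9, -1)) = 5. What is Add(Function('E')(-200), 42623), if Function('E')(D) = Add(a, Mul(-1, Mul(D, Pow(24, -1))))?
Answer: Rational(31589035, 741) ≈ 42630.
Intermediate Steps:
Function('p')(S, x) = -45 (Function('p')(S, x) = Mul(-9, 5) = -45)
a = Rational(-261, 247) (a = Add(-3, Add(Mul(45, Pow(57, -1)), Mul(-45, Pow(-39, -1)))) = Add(-3, Add(Mul(45, Rational(1, 57)), Mul(-45, Rational(-1, 39)))) = Add(-3, Add(Rational(15, 19), Rational(15, 13))) = Add(-3, Rational(480, 247)) = Rational(-261, 247) ≈ -1.0567)
Function('E')(D) = Add(Rational(-261, 247), Mul(Rational(-1, 24), D)) (Function('E')(D) = Add(Rational(-261, 247), Mul(-1, Mul(D, Pow(24, -1)))) = Add(Rational(-261, 247), Mul(-1, Mul(D, Rational(1, 24)))) = Add(Rational(-261, 247), Mul(-1, Mul(Rational(1, 24), D))) = Add(Rational(-261, 247), Mul(Rational(-1, 24), D)))
Add(Function('E')(-200), 42623) = Add(Add(Rational(-261, 247), Mul(Rational(-1, 24), -200)), 42623) = Add(Add(Rational(-261, 247), Rational(25, 3)), 42623) = Add(Rational(5392, 741), 42623) = Rational(31589035, 741)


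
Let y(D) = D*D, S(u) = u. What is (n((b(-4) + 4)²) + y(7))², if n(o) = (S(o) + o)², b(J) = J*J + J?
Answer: 68745169249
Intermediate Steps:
b(J) = J + J² (b(J) = J² + J = J + J²)
y(D) = D²
n(o) = 4*o² (n(o) = (o + o)² = (2*o)² = 4*o²)
(n((b(-4) + 4)²) + y(7))² = (4*((-4*(1 - 4) + 4)²)² + 7²)² = (4*((-4*(-3) + 4)²)² + 49)² = (4*((12 + 4)²)² + 49)² = (4*(16²)² + 49)² = (4*256² + 49)² = (4*65536 + 49)² = (262144 + 49)² = 262193² = 68745169249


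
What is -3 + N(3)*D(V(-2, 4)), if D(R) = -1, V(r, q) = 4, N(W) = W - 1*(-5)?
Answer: -11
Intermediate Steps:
N(W) = 5 + W (N(W) = W + 5 = 5 + W)
-3 + N(3)*D(V(-2, 4)) = -3 + (5 + 3)*(-1) = -3 + 8*(-1) = -3 - 8 = -11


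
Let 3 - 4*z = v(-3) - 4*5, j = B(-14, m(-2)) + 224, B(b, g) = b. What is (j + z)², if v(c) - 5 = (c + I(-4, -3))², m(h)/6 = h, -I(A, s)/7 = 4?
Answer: 10609/16 ≈ 663.06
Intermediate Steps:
I(A, s) = -28 (I(A, s) = -7*4 = -28)
m(h) = 6*h
v(c) = 5 + (-28 + c)² (v(c) = 5 + (c - 28)² = 5 + (-28 + c)²)
j = 210 (j = -14 + 224 = 210)
z = -943/4 (z = ¾ - ((5 + (-28 - 3)²) - 4*5)/4 = ¾ - ((5 + (-31)²) - 1*20)/4 = ¾ - ((5 + 961) - 20)/4 = ¾ - (966 - 20)/4 = ¾ - ¼*946 = ¾ - 473/2 = -943/4 ≈ -235.75)
(j + z)² = (210 - 943/4)² = (-103/4)² = 10609/16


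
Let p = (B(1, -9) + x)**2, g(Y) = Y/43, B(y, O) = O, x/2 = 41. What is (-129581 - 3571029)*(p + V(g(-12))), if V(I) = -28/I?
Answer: -60275535680/3 ≈ -2.0092e+10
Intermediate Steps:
x = 82 (x = 2*41 = 82)
g(Y) = Y/43 (g(Y) = Y*(1/43) = Y/43)
p = 5329 (p = (-9 + 82)**2 = 73**2 = 5329)
(-129581 - 3571029)*(p + V(g(-12))) = (-129581 - 3571029)*(5329 - 28/((1/43)*(-12))) = -3700610*(5329 - 28/(-12/43)) = -3700610*(5329 - 28*(-43/12)) = -3700610*(5329 + 301/3) = -3700610*16288/3 = -60275535680/3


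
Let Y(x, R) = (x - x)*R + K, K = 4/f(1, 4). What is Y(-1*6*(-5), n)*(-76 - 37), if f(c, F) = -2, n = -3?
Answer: 226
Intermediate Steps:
K = -2 (K = 4/(-2) = 4*(-½) = -2)
Y(x, R) = -2 (Y(x, R) = (x - x)*R - 2 = 0*R - 2 = 0 - 2 = -2)
Y(-1*6*(-5), n)*(-76 - 37) = -2*(-76 - 37) = -2*(-113) = 226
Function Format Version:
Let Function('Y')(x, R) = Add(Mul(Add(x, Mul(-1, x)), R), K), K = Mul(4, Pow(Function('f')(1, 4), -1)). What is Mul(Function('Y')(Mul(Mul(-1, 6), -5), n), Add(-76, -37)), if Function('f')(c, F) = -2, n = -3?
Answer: 226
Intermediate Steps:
K = -2 (K = Mul(4, Pow(-2, -1)) = Mul(4, Rational(-1, 2)) = -2)
Function('Y')(x, R) = -2 (Function('Y')(x, R) = Add(Mul(Add(x, Mul(-1, x)), R), -2) = Add(Mul(0, R), -2) = Add(0, -2) = -2)
Mul(Function('Y')(Mul(Mul(-1, 6), -5), n), Add(-76, -37)) = Mul(-2, Add(-76, -37)) = Mul(-2, -113) = 226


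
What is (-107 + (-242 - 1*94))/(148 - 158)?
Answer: 443/10 ≈ 44.300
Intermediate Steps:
(-107 + (-242 - 1*94))/(148 - 158) = (-107 + (-242 - 94))/(-10) = (-107 - 336)*(-⅒) = -443*(-⅒) = 443/10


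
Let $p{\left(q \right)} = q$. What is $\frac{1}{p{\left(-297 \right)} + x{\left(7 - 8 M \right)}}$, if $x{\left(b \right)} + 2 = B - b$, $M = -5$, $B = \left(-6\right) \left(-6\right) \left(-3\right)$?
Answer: $- \frac{1}{454} \approx -0.0022026$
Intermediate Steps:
$B = -108$ ($B = 36 \left(-3\right) = -108$)
$x{\left(b \right)} = -110 - b$ ($x{\left(b \right)} = -2 - \left(108 + b\right) = -110 - b$)
$\frac{1}{p{\left(-297 \right)} + x{\left(7 - 8 M \right)}} = \frac{1}{-297 - \left(117 + 40\right)} = \frac{1}{-297 - 157} = \frac{1}{-454} = - \frac{1}{454}$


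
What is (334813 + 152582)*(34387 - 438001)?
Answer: -196719445530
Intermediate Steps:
(334813 + 152582)*(34387 - 438001) = 487395*(-403614) = -196719445530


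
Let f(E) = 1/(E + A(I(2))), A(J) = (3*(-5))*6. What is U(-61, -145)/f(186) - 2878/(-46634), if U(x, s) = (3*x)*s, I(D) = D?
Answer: 59396794559/23317 ≈ 2.5474e+6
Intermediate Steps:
A(J) = -90 (A(J) = -15*6 = -90)
f(E) = 1/(-90 + E) (f(E) = 1/(E - 90) = 1/(-90 + E))
U(x, s) = 3*s*x
U(-61, -145)/f(186) - 2878/(-46634) = (3*(-145)*(-61))/(1/(-90 + 186)) - 2878/(-46634) = 26535/(1/96) - 2878*(-1/46634) = 26535/(1/96) + 1439/23317 = 26535*96 + 1439/23317 = 2547360 + 1439/23317 = 59396794559/23317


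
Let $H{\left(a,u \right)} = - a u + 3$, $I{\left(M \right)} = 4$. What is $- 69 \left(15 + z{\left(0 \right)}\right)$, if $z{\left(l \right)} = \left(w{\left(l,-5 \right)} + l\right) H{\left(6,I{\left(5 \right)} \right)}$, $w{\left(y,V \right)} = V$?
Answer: $-8280$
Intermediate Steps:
$H{\left(a,u \right)} = 3 - a u$ ($H{\left(a,u \right)} = - a u + 3 = 3 - a u$)
$z{\left(l \right)} = 105 - 21 l$ ($z{\left(l \right)} = \left(-5 + l\right) \left(3 - 6 \cdot 4\right) = \left(-5 + l\right) \left(3 - 24\right) = \left(-5 + l\right) \left(-21\right) = 105 - 21 l$)
$- 69 \left(15 + z{\left(0 \right)}\right) = - 69 \left(15 + \left(105 - 0\right)\right) = - 69 \left(15 + \left(105 + 0\right)\right) = - 69 \left(15 + 105\right) = \left(-69\right) 120 = -8280$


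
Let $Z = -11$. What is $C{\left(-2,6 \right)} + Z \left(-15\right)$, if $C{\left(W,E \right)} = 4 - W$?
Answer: $171$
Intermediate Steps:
$C{\left(-2,6 \right)} + Z \left(-15\right) = \left(4 - -2\right) - -165 = \left(4 + 2\right) + 165 = 6 + 165 = 171$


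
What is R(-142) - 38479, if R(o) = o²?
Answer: -18315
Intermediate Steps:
R(-142) - 38479 = (-142)² - 38479 = 20164 - 38479 = -18315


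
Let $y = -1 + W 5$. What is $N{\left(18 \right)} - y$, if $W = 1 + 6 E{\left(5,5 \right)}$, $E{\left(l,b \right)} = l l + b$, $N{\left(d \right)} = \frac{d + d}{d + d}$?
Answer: $-903$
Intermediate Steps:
$N{\left(d \right)} = 1$ ($N{\left(d \right)} = \frac{2 d}{2 d} = 2 d \frac{1}{2 d} = 1$)
$E{\left(l,b \right)} = b + l^{2}$ ($E{\left(l,b \right)} = l^{2} + b = b + l^{2}$)
$W = 181$ ($W = 1 + 6 \left(5 + 5^{2}\right) = 1 + 6 \left(5 + 25\right) = 1 + 6 \cdot 30 = 1 + 180 = 181$)
$y = 904$ ($y = -1 + 181 \cdot 5 = -1 + 905 = 904$)
$N{\left(18 \right)} - y = 1 - 904 = -903$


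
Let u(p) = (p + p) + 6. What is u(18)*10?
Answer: 420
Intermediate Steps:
u(p) = 6 + 2*p (u(p) = 2*p + 6 = 6 + 2*p)
u(18)*10 = (6 + 2*18)*10 = (6 + 36)*10 = 42*10 = 420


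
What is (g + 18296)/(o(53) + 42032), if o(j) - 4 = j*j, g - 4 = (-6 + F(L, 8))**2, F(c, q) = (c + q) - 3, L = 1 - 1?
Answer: 18301/44845 ≈ 0.40809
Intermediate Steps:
L = 0
F(c, q) = -3 + c + q
g = 5 (g = 4 + (-6 + (-3 + 0 + 8))**2 = 4 + (-6 + 5)**2 = 4 + (-1)**2 = 4 + 1 = 5)
o(j) = 4 + j**2 (o(j) = 4 + j*j = 4 + j**2)
(g + 18296)/(o(53) + 42032) = (5 + 18296)/((4 + 53**2) + 42032) = 18301/((4 + 2809) + 42032) = 18301/(2813 + 42032) = 18301/44845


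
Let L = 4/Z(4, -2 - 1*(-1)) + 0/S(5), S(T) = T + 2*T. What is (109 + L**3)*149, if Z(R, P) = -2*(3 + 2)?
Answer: 2028933/125 ≈ 16231.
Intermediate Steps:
Z(R, P) = -10 (Z(R, P) = -2*5 = -10)
S(T) = 3*T
L = -2/5 (L = 4/(-10) + 0/((3*5)) = 4*(-1/10) + 0/15 = -2/5 + 0*(1/15) = -2/5 + 0 = -2/5 ≈ -0.40000)
(109 + L**3)*149 = (109 + (-2/5)**3)*149 = (109 - 8/125)*149 = (13617/125)*149 = 2028933/125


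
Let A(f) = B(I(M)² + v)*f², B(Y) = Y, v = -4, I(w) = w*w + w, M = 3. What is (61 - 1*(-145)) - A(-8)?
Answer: -8754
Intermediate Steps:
I(w) = w + w² (I(w) = w² + w = w + w²)
A(f) = 140*f² (A(f) = ((3*(1 + 3))² - 4)*f² = ((3*4)² - 4)*f² = (12² - 4)*f² = (144 - 4)*f² = 140*f²)
(61 - 1*(-145)) - A(-8) = (61 - 1*(-145)) - 140*(-8)² = (61 + 145) - 140*64 = 206 - 1*8960 = 206 - 8960 = -8754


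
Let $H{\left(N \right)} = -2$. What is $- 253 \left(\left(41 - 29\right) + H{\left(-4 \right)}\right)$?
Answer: $-2530$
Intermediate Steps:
$- 253 \left(\left(41 - 29\right) + H{\left(-4 \right)}\right) = - 253 \left(\left(41 - 29\right) - 2\right) = - 253 \left(12 - 2\right) = \left(-253\right) 10 = -2530$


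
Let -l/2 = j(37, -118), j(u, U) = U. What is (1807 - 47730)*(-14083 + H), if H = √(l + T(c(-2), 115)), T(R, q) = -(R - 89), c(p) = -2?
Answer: 646733609 - 45923*√327 ≈ 6.4590e+8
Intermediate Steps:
T(R, q) = 89 - R (T(R, q) = -(-89 + R) = 89 - R)
l = 236 (l = -2*(-118) = 236)
H = √327 (H = √(236 + (89 - 1*(-2))) = √(236 + (89 + 2)) = √(236 + 91) = √327 ≈ 18.083)
(1807 - 47730)*(-14083 + H) = (1807 - 47730)*(-14083 + √327) = -45923*(-14083 + √327) = 646733609 - 45923*√327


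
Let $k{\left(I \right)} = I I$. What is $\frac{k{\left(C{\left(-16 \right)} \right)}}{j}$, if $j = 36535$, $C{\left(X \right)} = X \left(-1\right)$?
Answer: $\frac{256}{36535} \approx 0.007007$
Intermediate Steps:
$C{\left(X \right)} = - X$
$k{\left(I \right)} = I^{2}$
$\frac{k{\left(C{\left(-16 \right)} \right)}}{j} = \frac{\left(\left(-1\right) \left(-16\right)\right)^{2}}{36535} = 16^{2} \cdot \frac{1}{36535} = 256 \cdot \frac{1}{36535} = \frac{256}{36535}$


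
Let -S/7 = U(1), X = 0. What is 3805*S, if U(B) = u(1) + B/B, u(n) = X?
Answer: -26635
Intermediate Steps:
u(n) = 0
U(B) = 1 (U(B) = 0 + B/B = 0 + 1 = 1)
S = -7 (S = -7*1 = -7)
3805*S = 3805*(-7) = -26635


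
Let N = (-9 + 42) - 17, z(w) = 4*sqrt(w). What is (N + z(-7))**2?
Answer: 144 + 128*I*sqrt(7) ≈ 144.0 + 338.66*I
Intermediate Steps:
N = 16 (N = 33 - 17 = 16)
(N + z(-7))**2 = (16 + 4*sqrt(-7))**2 = (16 + 4*(I*sqrt(7)))**2 = (16 + 4*I*sqrt(7))**2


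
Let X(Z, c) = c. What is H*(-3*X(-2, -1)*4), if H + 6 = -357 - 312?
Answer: -8100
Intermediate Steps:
H = -675 (H = -6 + (-357 - 312) = -6 - 669 = -675)
H*(-3*X(-2, -1)*4) = -675*(-3*(-1))*4 = -2025*4 = -675*12 = -8100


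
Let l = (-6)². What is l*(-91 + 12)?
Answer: -2844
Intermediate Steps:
l = 36
l*(-91 + 12) = 36*(-91 + 12) = 36*(-79) = -2844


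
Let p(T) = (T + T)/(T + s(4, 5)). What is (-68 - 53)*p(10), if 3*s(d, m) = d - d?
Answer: -242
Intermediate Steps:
s(d, m) = 0 (s(d, m) = (d - d)/3 = (⅓)*0 = 0)
p(T) = 2 (p(T) = (T + T)/(T + 0) = (2*T)/T = 2)
(-68 - 53)*p(10) = (-68 - 53)*2 = -121*2 = -242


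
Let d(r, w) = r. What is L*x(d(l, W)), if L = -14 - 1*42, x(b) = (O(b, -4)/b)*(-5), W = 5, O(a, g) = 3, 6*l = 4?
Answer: 1260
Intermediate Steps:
l = ⅔ (l = (⅙)*4 = ⅔ ≈ 0.66667)
x(b) = -15/b (x(b) = (3/b)*(-5) = -15/b)
L = -56 (L = -14 - 42 = -56)
L*x(d(l, W)) = -(-840)/⅔ = -(-840)*3/2 = -56*(-45/2) = 1260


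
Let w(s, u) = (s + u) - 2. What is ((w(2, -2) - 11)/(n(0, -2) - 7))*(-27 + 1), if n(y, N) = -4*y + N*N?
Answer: -338/3 ≈ -112.67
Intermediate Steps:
n(y, N) = N**2 - 4*y (n(y, N) = -4*y + N**2 = N**2 - 4*y)
w(s, u) = -2 + s + u
((w(2, -2) - 11)/(n(0, -2) - 7))*(-27 + 1) = (((-2 + 2 - 2) - 11)/(((-2)**2 - 4*0) - 7))*(-27 + 1) = ((-2 - 11)/((4 + 0) - 7))*(-26) = -13/(4 - 7)*(-26) = -13/(-3)*(-26) = -13*(-1/3)*(-26) = (13/3)*(-26) = -338/3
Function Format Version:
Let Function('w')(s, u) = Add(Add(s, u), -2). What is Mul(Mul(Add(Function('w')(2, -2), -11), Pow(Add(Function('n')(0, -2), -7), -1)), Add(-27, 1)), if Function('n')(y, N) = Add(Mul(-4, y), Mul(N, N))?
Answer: Rational(-338, 3) ≈ -112.67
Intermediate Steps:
Function('n')(y, N) = Add(Pow(N, 2), Mul(-4, y)) (Function('n')(y, N) = Add(Mul(-4, y), Pow(N, 2)) = Add(Pow(N, 2), Mul(-4, y)))
Function('w')(s, u) = Add(-2, s, u)
Mul(Mul(Add(Function('w')(2, -2), -11), Pow(Add(Function('n')(0, -2), -7), -1)), Add(-27, 1)) = Mul(Mul(Add(Add(-2, 2, -2), -11), Pow(Add(Add(Pow(-2, 2), Mul(-4, 0)), -7), -1)), Add(-27, 1)) = Mul(Mul(Add(-2, -11), Pow(Add(Add(4, 0), -7), -1)), -26) = Mul(Mul(-13, Pow(Add(4, -7), -1)), -26) = Mul(Mul(-13, Pow(-3, -1)), -26) = Mul(Mul(-13, Rational(-1, 3)), -26) = Mul(Rational(13, 3), -26) = Rational(-338, 3)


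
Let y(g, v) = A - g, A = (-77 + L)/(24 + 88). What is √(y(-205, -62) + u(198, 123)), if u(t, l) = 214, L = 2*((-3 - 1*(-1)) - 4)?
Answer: √327873/28 ≈ 20.450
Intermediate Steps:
L = -12 (L = 2*((-3 + 1) - 4) = 2*(-2 - 4) = 2*(-6) = -12)
A = -89/112 (A = (-77 - 12)/(24 + 88) = -89/112 ≈ -0.79464)
y(g, v) = -89/112 - g
√(y(-205, -62) + u(198, 123)) = √((-89/112 - 1*(-205)) + 214) = √((-89/112 + 205) + 214) = √(22871/112 + 214) = √(46839/112) = √327873/28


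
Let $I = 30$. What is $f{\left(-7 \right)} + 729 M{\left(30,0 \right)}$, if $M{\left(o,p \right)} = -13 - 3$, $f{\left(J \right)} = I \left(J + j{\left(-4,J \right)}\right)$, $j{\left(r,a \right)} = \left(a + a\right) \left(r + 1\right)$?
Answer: $-10614$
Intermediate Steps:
$j{\left(r,a \right)} = 2 a \left(1 + r\right)$
$f{\left(J \right)} = - 150 J$ ($f{\left(J \right)} = 30 \left(J + 2 J \left(1 - 4\right)\right) = 30 \left(J + 2 J \left(-3\right)\right) = 30 \left(J - 6 J\right) = 30 \left(- 5 J\right) = - 150 J$)
$M{\left(o,p \right)} = -16$ ($M{\left(o,p \right)} = -13 - 3 = -16$)
$f{\left(-7 \right)} + 729 M{\left(30,0 \right)} = \left(-150\right) \left(-7\right) + 729 \left(-16\right) = 1050 - 11664 = -10614$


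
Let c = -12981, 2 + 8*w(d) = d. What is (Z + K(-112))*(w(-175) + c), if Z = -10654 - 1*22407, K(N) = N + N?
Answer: 3462472125/8 ≈ 4.3281e+8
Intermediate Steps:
w(d) = -1/4 + d/8
K(N) = 2*N
Z = -33061 (Z = -10654 - 22407 = -33061)
(Z + K(-112))*(w(-175) + c) = (-33061 + 2*(-112))*((-1/4 + (1/8)*(-175)) - 12981) = (-33061 - 224)*((-1/4 - 175/8) - 12981) = -33285*(-177/8 - 12981) = -33285*(-104025/8) = 3462472125/8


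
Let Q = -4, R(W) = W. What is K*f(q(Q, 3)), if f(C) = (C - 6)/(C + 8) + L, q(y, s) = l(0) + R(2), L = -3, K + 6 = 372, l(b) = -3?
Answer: -1464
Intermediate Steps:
K = 366 (K = -6 + 372 = 366)
q(y, s) = -1 (q(y, s) = -3 + 2 = -1)
f(C) = -3 + (-6 + C)/(8 + C) (f(C) = (C - 6)/(C + 8) - 3 = (-6 + C)/(8 + C) - 3 = -3 + (-6 + C)/(8 + C))
K*f(q(Q, 3)) = 366*(2*(-15 - 1*(-1))/(8 - 1)) = 366*(2*(-15 + 1)/7) = 366*(2*(⅐)*(-14)) = 366*(-4) = -1464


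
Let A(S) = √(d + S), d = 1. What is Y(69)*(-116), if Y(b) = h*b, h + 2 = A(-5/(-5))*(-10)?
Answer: 16008 + 80040*√2 ≈ 1.2920e+5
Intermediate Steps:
A(S) = √(1 + S)
h = -2 - 10*√2 (h = -2 + √(1 - 5/(-5))*(-10) = -2 + √(1 - 5*(-⅕))*(-10) = -2 + √(1 + 1)*(-10) = -2 + √2*(-10) = -2 - 10*√2 ≈ -16.142)
Y(b) = b*(-2 - 10*√2) (Y(b) = (-2 - 10*√2)*b = b*(-2 - 10*√2))
Y(69)*(-116) = -2*69*(1 + 5*√2)*(-116) = (-138 - 690*√2)*(-116) = 16008 + 80040*√2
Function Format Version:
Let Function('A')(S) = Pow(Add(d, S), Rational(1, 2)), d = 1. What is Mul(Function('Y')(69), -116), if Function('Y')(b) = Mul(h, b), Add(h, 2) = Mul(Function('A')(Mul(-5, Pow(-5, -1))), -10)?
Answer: Add(16008, Mul(80040, Pow(2, Rational(1, 2)))) ≈ 1.2920e+5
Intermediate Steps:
Function('A')(S) = Pow(Add(1, S), Rational(1, 2))
h = Add(-2, Mul(-10, Pow(2, Rational(1, 2)))) (h = Add(-2, Mul(Pow(Add(1, Mul(-5, Pow(-5, -1))), Rational(1, 2)), -10)) = Add(-2, Mul(Pow(Add(1, Mul(-5, Rational(-1, 5))), Rational(1, 2)), -10)) = Add(-2, Mul(Pow(Add(1, 1), Rational(1, 2)), -10)) = Add(-2, Mul(Pow(2, Rational(1, 2)), -10)) = Add(-2, Mul(-10, Pow(2, Rational(1, 2)))) ≈ -16.142)
Function('Y')(b) = Mul(b, Add(-2, Mul(-10, Pow(2, Rational(1, 2))))) (Function('Y')(b) = Mul(Add(-2, Mul(-10, Pow(2, Rational(1, 2)))), b) = Mul(b, Add(-2, Mul(-10, Pow(2, Rational(1, 2))))))
Mul(Function('Y')(69), -116) = Mul(Mul(-2, 69, Add(1, Mul(5, Pow(2, Rational(1, 2))))), -116) = Mul(Add(-138, Mul(-690, Pow(2, Rational(1, 2)))), -116) = Add(16008, Mul(80040, Pow(2, Rational(1, 2))))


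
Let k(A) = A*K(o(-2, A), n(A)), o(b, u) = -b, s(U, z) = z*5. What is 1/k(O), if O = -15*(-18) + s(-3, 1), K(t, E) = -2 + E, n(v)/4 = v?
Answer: 1/301950 ≈ 3.3118e-6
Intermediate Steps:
s(U, z) = 5*z
n(v) = 4*v
O = 275 (O = -15*(-18) + 5*1 = 270 + 5 = 275)
k(A) = A*(-2 + 4*A)
1/k(O) = 1/(2*275*(-1 + 2*275)) = 1/(2*275*(-1 + 550)) = 1/(2*275*549) = 1/301950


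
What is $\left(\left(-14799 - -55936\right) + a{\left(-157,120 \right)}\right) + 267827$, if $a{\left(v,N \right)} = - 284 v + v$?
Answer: $353395$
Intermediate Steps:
$a{\left(v,N \right)} = - 283 v$
$\left(\left(-14799 - -55936\right) + a{\left(-157,120 \right)}\right) + 267827 = \left(\left(-14799 - -55936\right) - -44431\right) + 267827 = \left(\left(-14799 + 55936\right) + 44431\right) + 267827 = \left(41137 + 44431\right) + 267827 = 85568 + 267827 = 353395$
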